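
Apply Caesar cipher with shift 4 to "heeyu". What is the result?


Caesar cipher: shift "heeyu" by 4
  'h' (pos 7) + 4 = pos 11 = 'l'
  'e' (pos 4) + 4 = pos 8 = 'i'
  'e' (pos 4) + 4 = pos 8 = 'i'
  'y' (pos 24) + 4 = pos 2 = 'c'
  'u' (pos 20) + 4 = pos 24 = 'y'
Result: liicy

liicy


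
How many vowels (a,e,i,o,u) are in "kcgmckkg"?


Input: kcgmckkg
Checking each character:
  'k' at position 0: consonant
  'c' at position 1: consonant
  'g' at position 2: consonant
  'm' at position 3: consonant
  'c' at position 4: consonant
  'k' at position 5: consonant
  'k' at position 6: consonant
  'g' at position 7: consonant
Total vowels: 0

0


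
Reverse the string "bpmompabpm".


Input: bpmompabpm
Reading characters right to left:
  Position 9: 'm'
  Position 8: 'p'
  Position 7: 'b'
  Position 6: 'a'
  Position 5: 'p'
  Position 4: 'm'
  Position 3: 'o'
  Position 2: 'm'
  Position 1: 'p'
  Position 0: 'b'
Reversed: mpbapmompb

mpbapmompb


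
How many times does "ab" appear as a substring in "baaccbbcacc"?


Searching for "ab" in "baaccbbcacc"
Scanning each position:
  Position 0: "ba" => no
  Position 1: "aa" => no
  Position 2: "ac" => no
  Position 3: "cc" => no
  Position 4: "cb" => no
  Position 5: "bb" => no
  Position 6: "bc" => no
  Position 7: "ca" => no
  Position 8: "ac" => no
  Position 9: "cc" => no
Total occurrences: 0

0


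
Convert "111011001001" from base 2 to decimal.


Input: "111011001001" in base 2
Positional expansion:
  Digit '1' (value 1) x 2^11 = 2048
  Digit '1' (value 1) x 2^10 = 1024
  Digit '1' (value 1) x 2^9 = 512
  Digit '0' (value 0) x 2^8 = 0
  Digit '1' (value 1) x 2^7 = 128
  Digit '1' (value 1) x 2^6 = 64
  Digit '0' (value 0) x 2^5 = 0
  Digit '0' (value 0) x 2^4 = 0
  Digit '1' (value 1) x 2^3 = 8
  Digit '0' (value 0) x 2^2 = 0
  Digit '0' (value 0) x 2^1 = 0
  Digit '1' (value 1) x 2^0 = 1
Sum = 3785

3785


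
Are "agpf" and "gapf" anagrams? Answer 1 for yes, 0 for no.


Strings: "agpf", "gapf"
Sorted first:  afgp
Sorted second: afgp
Sorted forms match => anagrams

1


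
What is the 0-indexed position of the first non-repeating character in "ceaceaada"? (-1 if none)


Input: ceaceaada
Character frequencies:
  'a': 4
  'c': 2
  'd': 1
  'e': 2
Scanning left to right for freq == 1:
  Position 0 ('c'): freq=2, skip
  Position 1 ('e'): freq=2, skip
  Position 2 ('a'): freq=4, skip
  Position 3 ('c'): freq=2, skip
  Position 4 ('e'): freq=2, skip
  Position 5 ('a'): freq=4, skip
  Position 6 ('a'): freq=4, skip
  Position 7 ('d'): unique! => answer = 7

7


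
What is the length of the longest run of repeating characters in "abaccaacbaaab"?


Input: "abaccaacbaaab"
Scanning for longest run:
  Position 1 ('b'): new char, reset run to 1
  Position 2 ('a'): new char, reset run to 1
  Position 3 ('c'): new char, reset run to 1
  Position 4 ('c'): continues run of 'c', length=2
  Position 5 ('a'): new char, reset run to 1
  Position 6 ('a'): continues run of 'a', length=2
  Position 7 ('c'): new char, reset run to 1
  Position 8 ('b'): new char, reset run to 1
  Position 9 ('a'): new char, reset run to 1
  Position 10 ('a'): continues run of 'a', length=2
  Position 11 ('a'): continues run of 'a', length=3
  Position 12 ('b'): new char, reset run to 1
Longest run: 'a' with length 3

3


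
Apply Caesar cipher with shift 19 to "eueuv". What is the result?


Caesar cipher: shift "eueuv" by 19
  'e' (pos 4) + 19 = pos 23 = 'x'
  'u' (pos 20) + 19 = pos 13 = 'n'
  'e' (pos 4) + 19 = pos 23 = 'x'
  'u' (pos 20) + 19 = pos 13 = 'n'
  'v' (pos 21) + 19 = pos 14 = 'o'
Result: xnxno

xnxno


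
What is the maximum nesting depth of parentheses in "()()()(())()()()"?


Input: "()()()(())()()()"
Tracking depth:
  Position 0 '(': depth becomes 1
  Position 1 ')': depth becomes 0
  Position 2 '(': depth becomes 1
  Position 3 ')': depth becomes 0
  Position 4 '(': depth becomes 1
  Position 5 ')': depth becomes 0
  Position 6 '(': depth becomes 1
  Position 7 '(': depth becomes 2
  Position 8 ')': depth becomes 1
  Position 9 ')': depth becomes 0
  Position 10 '(': depth becomes 1
  Position 11 ')': depth becomes 0
  Position 12 '(': depth becomes 1
  Position 13 ')': depth becomes 0
  Position 14 '(': depth becomes 1
  Position 15 ')': depth becomes 0
Maximum depth reached: 2

2


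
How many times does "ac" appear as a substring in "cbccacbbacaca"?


Searching for "ac" in "cbccacbbacaca"
Scanning each position:
  Position 0: "cb" => no
  Position 1: "bc" => no
  Position 2: "cc" => no
  Position 3: "ca" => no
  Position 4: "ac" => MATCH
  Position 5: "cb" => no
  Position 6: "bb" => no
  Position 7: "ba" => no
  Position 8: "ac" => MATCH
  Position 9: "ca" => no
  Position 10: "ac" => MATCH
  Position 11: "ca" => no
Total occurrences: 3

3


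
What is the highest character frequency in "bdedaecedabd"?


Input: bdedaecedabd
Character counts:
  'a': 2
  'b': 2
  'c': 1
  'd': 4
  'e': 3
Maximum frequency: 4

4


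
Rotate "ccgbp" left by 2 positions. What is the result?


Input: "ccgbp", rotate left by 2
First 2 characters: "cc"
Remaining characters: "gbp"
Concatenate remaining + first: "gbp" + "cc" = "gbpcc"

gbpcc


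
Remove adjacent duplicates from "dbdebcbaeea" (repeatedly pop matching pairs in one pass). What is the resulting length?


Input: dbdebcbaeea
Stack-based adjacent duplicate removal:
  Read 'd': push. Stack: d
  Read 'b': push. Stack: db
  Read 'd': push. Stack: dbd
  Read 'e': push. Stack: dbde
  Read 'b': push. Stack: dbdeb
  Read 'c': push. Stack: dbdebc
  Read 'b': push. Stack: dbdebcb
  Read 'a': push. Stack: dbdebcba
  Read 'e': push. Stack: dbdebcbae
  Read 'e': matches stack top 'e' => pop. Stack: dbdebcba
  Read 'a': matches stack top 'a' => pop. Stack: dbdebcb
Final stack: "dbdebcb" (length 7)

7


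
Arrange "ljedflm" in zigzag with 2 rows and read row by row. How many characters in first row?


Zigzag "ljedflm" into 2 rows:
Placing characters:
  'l' => row 0
  'j' => row 1
  'e' => row 0
  'd' => row 1
  'f' => row 0
  'l' => row 1
  'm' => row 0
Rows:
  Row 0: "lefm"
  Row 1: "jdl"
First row length: 4

4


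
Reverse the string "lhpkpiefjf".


Input: lhpkpiefjf
Reading characters right to left:
  Position 9: 'f'
  Position 8: 'j'
  Position 7: 'f'
  Position 6: 'e'
  Position 5: 'i'
  Position 4: 'p'
  Position 3: 'k'
  Position 2: 'p'
  Position 1: 'h'
  Position 0: 'l'
Reversed: fjfeipkphl

fjfeipkphl


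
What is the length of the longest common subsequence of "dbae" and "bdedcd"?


LCS of "dbae" and "bdedcd"
DP table:
           b    d    e    d    c    d
      0    0    0    0    0    0    0
  d   0    0    1    1    1    1    1
  b   0    1    1    1    1    1    1
  a   0    1    1    1    1    1    1
  e   0    1    1    2    2    2    2
LCS length = dp[4][6] = 2

2


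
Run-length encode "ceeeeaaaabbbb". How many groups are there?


Input: ceeeeaaaabbbb
Scanning for consecutive runs:
  Group 1: 'c' x 1 (positions 0-0)
  Group 2: 'e' x 4 (positions 1-4)
  Group 3: 'a' x 4 (positions 5-8)
  Group 4: 'b' x 4 (positions 9-12)
Total groups: 4

4


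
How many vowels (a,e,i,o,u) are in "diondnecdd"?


Input: diondnecdd
Checking each character:
  'd' at position 0: consonant
  'i' at position 1: vowel (running total: 1)
  'o' at position 2: vowel (running total: 2)
  'n' at position 3: consonant
  'd' at position 4: consonant
  'n' at position 5: consonant
  'e' at position 6: vowel (running total: 3)
  'c' at position 7: consonant
  'd' at position 8: consonant
  'd' at position 9: consonant
Total vowels: 3

3


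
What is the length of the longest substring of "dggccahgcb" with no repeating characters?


Input: "dggccahgcb"
Sliding window (track last position of each char):
  Position 0 ('d'): window [0,0] length 1 -- new best
  Position 1 ('g'): window [0,1] length 2 -- new best
  Position 2 ('g'): repeat (last at 1), move window start to 2
  Position 2 ('g'): window [2,2] length 1
  Position 3 ('c'): window [2,3] length 2
  Position 4 ('c'): repeat (last at 3), move window start to 4
  Position 4 ('c'): window [4,4] length 1
  Position 5 ('a'): window [4,5] length 2
  Position 6 ('h'): window [4,6] length 3 -- new best
  Position 7 ('g'): window [4,7] length 4 -- new best
  Position 8 ('c'): repeat (last at 4), move window start to 5
  Position 8 ('c'): window [5,8] length 4
  Position 9 ('b'): window [5,9] length 5 -- new best
Longest substring with no repeats: "ahgcb" with length 5

5


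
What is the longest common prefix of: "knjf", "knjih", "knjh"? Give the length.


Words: knjf, knjih, knjh
  Position 0: all 'k' => match
  Position 1: all 'n' => match
  Position 2: all 'j' => match
  Position 3: ('f', 'i', 'h') => mismatch, stop
LCP = "knj" (length 3)

3


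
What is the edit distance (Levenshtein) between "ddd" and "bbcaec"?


Computing edit distance: "ddd" -> "bbcaec"
DP table:
           b    b    c    a    e    c
      0    1    2    3    4    5    6
  d   1    1    2    3    4    5    6
  d   2    2    2    3    4    5    6
  d   3    3    3    3    4    5    6
Edit distance = dp[3][6] = 6

6


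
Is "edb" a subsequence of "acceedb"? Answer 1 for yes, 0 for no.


Check if "edb" is a subsequence of "acceedb"
Greedy scan:
  Position 0 ('a'): no match needed
  Position 1 ('c'): no match needed
  Position 2 ('c'): no match needed
  Position 3 ('e'): matches sub[0] = 'e'
  Position 4 ('e'): no match needed
  Position 5 ('d'): matches sub[1] = 'd'
  Position 6 ('b'): matches sub[2] = 'b'
All 3 characters matched => is a subsequence

1


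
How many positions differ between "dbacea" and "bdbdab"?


Comparing "dbacea" and "bdbdab" position by position:
  Position 0: 'd' vs 'b' => DIFFER
  Position 1: 'b' vs 'd' => DIFFER
  Position 2: 'a' vs 'b' => DIFFER
  Position 3: 'c' vs 'd' => DIFFER
  Position 4: 'e' vs 'a' => DIFFER
  Position 5: 'a' vs 'b' => DIFFER
Positions that differ: 6

6


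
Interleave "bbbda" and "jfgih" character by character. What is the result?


Interleaving "bbbda" and "jfgih":
  Position 0: 'b' from first, 'j' from second => "bj"
  Position 1: 'b' from first, 'f' from second => "bf"
  Position 2: 'b' from first, 'g' from second => "bg"
  Position 3: 'd' from first, 'i' from second => "di"
  Position 4: 'a' from first, 'h' from second => "ah"
Result: bjbfbgdiah

bjbfbgdiah


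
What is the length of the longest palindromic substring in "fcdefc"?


Input: "fcdefc"
Checking substrings for palindromes:
  No multi-char palindromic substrings found
Longest palindromic substring: "f" with length 1

1


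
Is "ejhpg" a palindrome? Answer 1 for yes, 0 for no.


Input: ejhpg
Reversed: gphje
  Compare pos 0 ('e') with pos 4 ('g'): MISMATCH
  Compare pos 1 ('j') with pos 3 ('p'): MISMATCH
Result: not a palindrome

0


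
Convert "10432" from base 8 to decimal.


Input: "10432" in base 8
Positional expansion:
  Digit '1' (value 1) x 8^4 = 4096
  Digit '0' (value 0) x 8^3 = 0
  Digit '4' (value 4) x 8^2 = 256
  Digit '3' (value 3) x 8^1 = 24
  Digit '2' (value 2) x 8^0 = 2
Sum = 4378

4378


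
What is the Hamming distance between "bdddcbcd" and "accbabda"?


Comparing "bdddcbcd" and "accbabda" position by position:
  Position 0: 'b' vs 'a' => differ
  Position 1: 'd' vs 'c' => differ
  Position 2: 'd' vs 'c' => differ
  Position 3: 'd' vs 'b' => differ
  Position 4: 'c' vs 'a' => differ
  Position 5: 'b' vs 'b' => same
  Position 6: 'c' vs 'd' => differ
  Position 7: 'd' vs 'a' => differ
Total differences (Hamming distance): 7

7


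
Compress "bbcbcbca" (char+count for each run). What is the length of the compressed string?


Input: bbcbcbca
Runs:
  'b' x 2 => "b2"
  'c' x 1 => "c1"
  'b' x 1 => "b1"
  'c' x 1 => "c1"
  'b' x 1 => "b1"
  'c' x 1 => "c1"
  'a' x 1 => "a1"
Compressed: "b2c1b1c1b1c1a1"
Compressed length: 14

14


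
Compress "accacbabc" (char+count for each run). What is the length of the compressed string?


Input: accacbabc
Runs:
  'a' x 1 => "a1"
  'c' x 2 => "c2"
  'a' x 1 => "a1"
  'c' x 1 => "c1"
  'b' x 1 => "b1"
  'a' x 1 => "a1"
  'b' x 1 => "b1"
  'c' x 1 => "c1"
Compressed: "a1c2a1c1b1a1b1c1"
Compressed length: 16

16


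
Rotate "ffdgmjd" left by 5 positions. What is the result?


Input: "ffdgmjd", rotate left by 5
First 5 characters: "ffdgm"
Remaining characters: "jd"
Concatenate remaining + first: "jd" + "ffdgm" = "jdffdgm"

jdffdgm


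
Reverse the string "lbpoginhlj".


Input: lbpoginhlj
Reading characters right to left:
  Position 9: 'j'
  Position 8: 'l'
  Position 7: 'h'
  Position 6: 'n'
  Position 5: 'i'
  Position 4: 'g'
  Position 3: 'o'
  Position 2: 'p'
  Position 1: 'b'
  Position 0: 'l'
Reversed: jlhnigopbl

jlhnigopbl


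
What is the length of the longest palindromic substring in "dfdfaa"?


Input: "dfdfaa"
Checking substrings for palindromes:
  [0:3] "dfd" (len 3) => palindrome
  [1:4] "fdf" (len 3) => palindrome
  [4:6] "aa" (len 2) => palindrome
Longest palindromic substring: "dfd" with length 3

3


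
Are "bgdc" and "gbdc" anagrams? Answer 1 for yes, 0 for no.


Strings: "bgdc", "gbdc"
Sorted first:  bcdg
Sorted second: bcdg
Sorted forms match => anagrams

1


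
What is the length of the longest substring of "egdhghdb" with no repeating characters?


Input: "egdhghdb"
Sliding window (track last position of each char):
  Position 0 ('e'): window [0,0] length 1 -- new best
  Position 1 ('g'): window [0,1] length 2 -- new best
  Position 2 ('d'): window [0,2] length 3 -- new best
  Position 3 ('h'): window [0,3] length 4 -- new best
  Position 4 ('g'): repeat (last at 1), move window start to 2
  Position 4 ('g'): window [2,4] length 3
  Position 5 ('h'): repeat (last at 3), move window start to 4
  Position 5 ('h'): window [4,5] length 2
  Position 6 ('d'): window [4,6] length 3
  Position 7 ('b'): window [4,7] length 4
Longest substring with no repeats: "egdh" with length 4

4


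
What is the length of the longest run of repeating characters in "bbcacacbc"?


Input: "bbcacacbc"
Scanning for longest run:
  Position 1 ('b'): continues run of 'b', length=2
  Position 2 ('c'): new char, reset run to 1
  Position 3 ('a'): new char, reset run to 1
  Position 4 ('c'): new char, reset run to 1
  Position 5 ('a'): new char, reset run to 1
  Position 6 ('c'): new char, reset run to 1
  Position 7 ('b'): new char, reset run to 1
  Position 8 ('c'): new char, reset run to 1
Longest run: 'b' with length 2

2


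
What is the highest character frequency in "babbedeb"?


Input: babbedeb
Character counts:
  'a': 1
  'b': 4
  'd': 1
  'e': 2
Maximum frequency: 4

4


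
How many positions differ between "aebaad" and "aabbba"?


Comparing "aebaad" and "aabbba" position by position:
  Position 0: 'a' vs 'a' => same
  Position 1: 'e' vs 'a' => DIFFER
  Position 2: 'b' vs 'b' => same
  Position 3: 'a' vs 'b' => DIFFER
  Position 4: 'a' vs 'b' => DIFFER
  Position 5: 'd' vs 'a' => DIFFER
Positions that differ: 4

4


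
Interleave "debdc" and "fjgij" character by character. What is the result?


Interleaving "debdc" and "fjgij":
  Position 0: 'd' from first, 'f' from second => "df"
  Position 1: 'e' from first, 'j' from second => "ej"
  Position 2: 'b' from first, 'g' from second => "bg"
  Position 3: 'd' from first, 'i' from second => "di"
  Position 4: 'c' from first, 'j' from second => "cj"
Result: dfejbgdicj

dfejbgdicj


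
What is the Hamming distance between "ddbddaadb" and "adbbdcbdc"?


Comparing "ddbddaadb" and "adbbdcbdc" position by position:
  Position 0: 'd' vs 'a' => differ
  Position 1: 'd' vs 'd' => same
  Position 2: 'b' vs 'b' => same
  Position 3: 'd' vs 'b' => differ
  Position 4: 'd' vs 'd' => same
  Position 5: 'a' vs 'c' => differ
  Position 6: 'a' vs 'b' => differ
  Position 7: 'd' vs 'd' => same
  Position 8: 'b' vs 'c' => differ
Total differences (Hamming distance): 5

5


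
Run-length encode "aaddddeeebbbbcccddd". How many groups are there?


Input: aaddddeeebbbbcccddd
Scanning for consecutive runs:
  Group 1: 'a' x 2 (positions 0-1)
  Group 2: 'd' x 4 (positions 2-5)
  Group 3: 'e' x 3 (positions 6-8)
  Group 4: 'b' x 4 (positions 9-12)
  Group 5: 'c' x 3 (positions 13-15)
  Group 6: 'd' x 3 (positions 16-18)
Total groups: 6

6


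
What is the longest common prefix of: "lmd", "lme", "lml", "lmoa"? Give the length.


Words: lmd, lme, lml, lmoa
  Position 0: all 'l' => match
  Position 1: all 'm' => match
  Position 2: ('d', 'e', 'l', 'o') => mismatch, stop
LCP = "lm" (length 2)

2


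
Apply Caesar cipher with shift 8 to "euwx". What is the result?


Caesar cipher: shift "euwx" by 8
  'e' (pos 4) + 8 = pos 12 = 'm'
  'u' (pos 20) + 8 = pos 2 = 'c'
  'w' (pos 22) + 8 = pos 4 = 'e'
  'x' (pos 23) + 8 = pos 5 = 'f'
Result: mcef

mcef


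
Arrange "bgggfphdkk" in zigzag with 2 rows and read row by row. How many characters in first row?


Zigzag "bgggfphdkk" into 2 rows:
Placing characters:
  'b' => row 0
  'g' => row 1
  'g' => row 0
  'g' => row 1
  'f' => row 0
  'p' => row 1
  'h' => row 0
  'd' => row 1
  'k' => row 0
  'k' => row 1
Rows:
  Row 0: "bgfhk"
  Row 1: "ggpdk"
First row length: 5

5


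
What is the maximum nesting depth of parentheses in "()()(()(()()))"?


Input: "()()(()(()()))"
Tracking depth:
  Position 0 '(': depth becomes 1
  Position 1 ')': depth becomes 0
  Position 2 '(': depth becomes 1
  Position 3 ')': depth becomes 0
  Position 4 '(': depth becomes 1
  Position 5 '(': depth becomes 2
  Position 6 ')': depth becomes 1
  Position 7 '(': depth becomes 2
  Position 8 '(': depth becomes 3
  Position 9 ')': depth becomes 2
  Position 10 '(': depth becomes 3
  Position 11 ')': depth becomes 2
  Position 12 ')': depth becomes 1
  Position 13 ')': depth becomes 0
Maximum depth reached: 3

3


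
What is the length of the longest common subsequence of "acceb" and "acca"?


LCS of "acceb" and "acca"
DP table:
           a    c    c    a
      0    0    0    0    0
  a   0    1    1    1    1
  c   0    1    2    2    2
  c   0    1    2    3    3
  e   0    1    2    3    3
  b   0    1    2    3    3
LCS length = dp[5][4] = 3

3


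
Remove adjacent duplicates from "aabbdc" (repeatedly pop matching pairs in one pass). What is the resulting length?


Input: aabbdc
Stack-based adjacent duplicate removal:
  Read 'a': push. Stack: a
  Read 'a': matches stack top 'a' => pop. Stack: (empty)
  Read 'b': push. Stack: b
  Read 'b': matches stack top 'b' => pop. Stack: (empty)
  Read 'd': push. Stack: d
  Read 'c': push. Stack: dc
Final stack: "dc" (length 2)

2


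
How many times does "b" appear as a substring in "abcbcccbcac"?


Searching for "b" in "abcbcccbcac"
Scanning each position:
  Position 0: "a" => no
  Position 1: "b" => MATCH
  Position 2: "c" => no
  Position 3: "b" => MATCH
  Position 4: "c" => no
  Position 5: "c" => no
  Position 6: "c" => no
  Position 7: "b" => MATCH
  Position 8: "c" => no
  Position 9: "a" => no
  Position 10: "c" => no
Total occurrences: 3

3


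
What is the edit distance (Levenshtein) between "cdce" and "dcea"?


Computing edit distance: "cdce" -> "dcea"
DP table:
           d    c    e    a
      0    1    2    3    4
  c   1    1    1    2    3
  d   2    1    2    2    3
  c   3    2    1    2    3
  e   4    3    2    1    2
Edit distance = dp[4][4] = 2

2


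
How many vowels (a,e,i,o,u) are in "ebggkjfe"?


Input: ebggkjfe
Checking each character:
  'e' at position 0: vowel (running total: 1)
  'b' at position 1: consonant
  'g' at position 2: consonant
  'g' at position 3: consonant
  'k' at position 4: consonant
  'j' at position 5: consonant
  'f' at position 6: consonant
  'e' at position 7: vowel (running total: 2)
Total vowels: 2

2


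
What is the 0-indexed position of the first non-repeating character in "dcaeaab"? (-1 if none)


Input: dcaeaab
Character frequencies:
  'a': 3
  'b': 1
  'c': 1
  'd': 1
  'e': 1
Scanning left to right for freq == 1:
  Position 0 ('d'): unique! => answer = 0

0


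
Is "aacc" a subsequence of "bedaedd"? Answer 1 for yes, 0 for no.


Check if "aacc" is a subsequence of "bedaedd"
Greedy scan:
  Position 0 ('b'): no match needed
  Position 1 ('e'): no match needed
  Position 2 ('d'): no match needed
  Position 3 ('a'): matches sub[0] = 'a'
  Position 4 ('e'): no match needed
  Position 5 ('d'): no match needed
  Position 6 ('d'): no match needed
Only matched 1/4 characters => not a subsequence

0


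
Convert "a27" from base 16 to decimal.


Input: "a27" in base 16
Positional expansion:
  Digit 'a' (value 10) x 16^2 = 2560
  Digit '2' (value 2) x 16^1 = 32
  Digit '7' (value 7) x 16^0 = 7
Sum = 2599

2599


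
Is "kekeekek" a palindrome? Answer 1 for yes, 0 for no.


Input: kekeekek
Reversed: kekeekek
  Compare pos 0 ('k') with pos 7 ('k'): match
  Compare pos 1 ('e') with pos 6 ('e'): match
  Compare pos 2 ('k') with pos 5 ('k'): match
  Compare pos 3 ('e') with pos 4 ('e'): match
Result: palindrome

1


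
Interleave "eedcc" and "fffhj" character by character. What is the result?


Interleaving "eedcc" and "fffhj":
  Position 0: 'e' from first, 'f' from second => "ef"
  Position 1: 'e' from first, 'f' from second => "ef"
  Position 2: 'd' from first, 'f' from second => "df"
  Position 3: 'c' from first, 'h' from second => "ch"
  Position 4: 'c' from first, 'j' from second => "cj"
Result: efefdfchcj

efefdfchcj


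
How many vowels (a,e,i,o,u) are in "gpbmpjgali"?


Input: gpbmpjgali
Checking each character:
  'g' at position 0: consonant
  'p' at position 1: consonant
  'b' at position 2: consonant
  'm' at position 3: consonant
  'p' at position 4: consonant
  'j' at position 5: consonant
  'g' at position 6: consonant
  'a' at position 7: vowel (running total: 1)
  'l' at position 8: consonant
  'i' at position 9: vowel (running total: 2)
Total vowels: 2

2


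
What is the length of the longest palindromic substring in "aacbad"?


Input: "aacbad"
Checking substrings for palindromes:
  [0:2] "aa" (len 2) => palindrome
Longest palindromic substring: "aa" with length 2

2


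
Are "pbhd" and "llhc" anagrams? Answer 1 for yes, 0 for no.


Strings: "pbhd", "llhc"
Sorted first:  bdhp
Sorted second: chll
Differ at position 0: 'b' vs 'c' => not anagrams

0


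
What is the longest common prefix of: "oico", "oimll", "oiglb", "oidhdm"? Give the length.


Words: oico, oimll, oiglb, oidhdm
  Position 0: all 'o' => match
  Position 1: all 'i' => match
  Position 2: ('c', 'm', 'g', 'd') => mismatch, stop
LCP = "oi" (length 2)

2


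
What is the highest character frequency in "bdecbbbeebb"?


Input: bdecbbbeebb
Character counts:
  'b': 6
  'c': 1
  'd': 1
  'e': 3
Maximum frequency: 6

6


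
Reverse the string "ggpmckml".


Input: ggpmckml
Reading characters right to left:
  Position 7: 'l'
  Position 6: 'm'
  Position 5: 'k'
  Position 4: 'c'
  Position 3: 'm'
  Position 2: 'p'
  Position 1: 'g'
  Position 0: 'g'
Reversed: lmkcmpgg

lmkcmpgg


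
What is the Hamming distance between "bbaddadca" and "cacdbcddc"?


Comparing "bbaddadca" and "cacdbcddc" position by position:
  Position 0: 'b' vs 'c' => differ
  Position 1: 'b' vs 'a' => differ
  Position 2: 'a' vs 'c' => differ
  Position 3: 'd' vs 'd' => same
  Position 4: 'd' vs 'b' => differ
  Position 5: 'a' vs 'c' => differ
  Position 6: 'd' vs 'd' => same
  Position 7: 'c' vs 'd' => differ
  Position 8: 'a' vs 'c' => differ
Total differences (Hamming distance): 7

7


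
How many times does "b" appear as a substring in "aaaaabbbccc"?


Searching for "b" in "aaaaabbbccc"
Scanning each position:
  Position 0: "a" => no
  Position 1: "a" => no
  Position 2: "a" => no
  Position 3: "a" => no
  Position 4: "a" => no
  Position 5: "b" => MATCH
  Position 6: "b" => MATCH
  Position 7: "b" => MATCH
  Position 8: "c" => no
  Position 9: "c" => no
  Position 10: "c" => no
Total occurrences: 3

3


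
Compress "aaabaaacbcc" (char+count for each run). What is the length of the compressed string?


Input: aaabaaacbcc
Runs:
  'a' x 3 => "a3"
  'b' x 1 => "b1"
  'a' x 3 => "a3"
  'c' x 1 => "c1"
  'b' x 1 => "b1"
  'c' x 2 => "c2"
Compressed: "a3b1a3c1b1c2"
Compressed length: 12

12


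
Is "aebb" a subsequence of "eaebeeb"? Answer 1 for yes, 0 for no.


Check if "aebb" is a subsequence of "eaebeeb"
Greedy scan:
  Position 0 ('e'): no match needed
  Position 1 ('a'): matches sub[0] = 'a'
  Position 2 ('e'): matches sub[1] = 'e'
  Position 3 ('b'): matches sub[2] = 'b'
  Position 4 ('e'): no match needed
  Position 5 ('e'): no match needed
  Position 6 ('b'): matches sub[3] = 'b'
All 4 characters matched => is a subsequence

1


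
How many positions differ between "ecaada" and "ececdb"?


Comparing "ecaada" and "ececdb" position by position:
  Position 0: 'e' vs 'e' => same
  Position 1: 'c' vs 'c' => same
  Position 2: 'a' vs 'e' => DIFFER
  Position 3: 'a' vs 'c' => DIFFER
  Position 4: 'd' vs 'd' => same
  Position 5: 'a' vs 'b' => DIFFER
Positions that differ: 3

3


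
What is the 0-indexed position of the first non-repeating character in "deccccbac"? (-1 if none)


Input: deccccbac
Character frequencies:
  'a': 1
  'b': 1
  'c': 5
  'd': 1
  'e': 1
Scanning left to right for freq == 1:
  Position 0 ('d'): unique! => answer = 0

0


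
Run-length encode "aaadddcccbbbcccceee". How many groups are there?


Input: aaadddcccbbbcccceee
Scanning for consecutive runs:
  Group 1: 'a' x 3 (positions 0-2)
  Group 2: 'd' x 3 (positions 3-5)
  Group 3: 'c' x 3 (positions 6-8)
  Group 4: 'b' x 3 (positions 9-11)
  Group 5: 'c' x 4 (positions 12-15)
  Group 6: 'e' x 3 (positions 16-18)
Total groups: 6

6


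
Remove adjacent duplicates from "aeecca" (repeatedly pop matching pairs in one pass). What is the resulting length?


Input: aeecca
Stack-based adjacent duplicate removal:
  Read 'a': push. Stack: a
  Read 'e': push. Stack: ae
  Read 'e': matches stack top 'e' => pop. Stack: a
  Read 'c': push. Stack: ac
  Read 'c': matches stack top 'c' => pop. Stack: a
  Read 'a': matches stack top 'a' => pop. Stack: (empty)
Final stack: "" (length 0)

0


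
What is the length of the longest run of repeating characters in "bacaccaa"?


Input: "bacaccaa"
Scanning for longest run:
  Position 1 ('a'): new char, reset run to 1
  Position 2 ('c'): new char, reset run to 1
  Position 3 ('a'): new char, reset run to 1
  Position 4 ('c'): new char, reset run to 1
  Position 5 ('c'): continues run of 'c', length=2
  Position 6 ('a'): new char, reset run to 1
  Position 7 ('a'): continues run of 'a', length=2
Longest run: 'c' with length 2

2


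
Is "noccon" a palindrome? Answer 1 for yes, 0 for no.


Input: noccon
Reversed: noccon
  Compare pos 0 ('n') with pos 5 ('n'): match
  Compare pos 1 ('o') with pos 4 ('o'): match
  Compare pos 2 ('c') with pos 3 ('c'): match
Result: palindrome

1


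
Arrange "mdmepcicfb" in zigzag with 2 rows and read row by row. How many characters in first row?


Zigzag "mdmepcicfb" into 2 rows:
Placing characters:
  'm' => row 0
  'd' => row 1
  'm' => row 0
  'e' => row 1
  'p' => row 0
  'c' => row 1
  'i' => row 0
  'c' => row 1
  'f' => row 0
  'b' => row 1
Rows:
  Row 0: "mmpif"
  Row 1: "deccb"
First row length: 5

5


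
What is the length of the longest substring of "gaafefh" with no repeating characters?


Input: "gaafefh"
Sliding window (track last position of each char):
  Position 0 ('g'): window [0,0] length 1 -- new best
  Position 1 ('a'): window [0,1] length 2 -- new best
  Position 2 ('a'): repeat (last at 1), move window start to 2
  Position 2 ('a'): window [2,2] length 1
  Position 3 ('f'): window [2,3] length 2
  Position 4 ('e'): window [2,4] length 3 -- new best
  Position 5 ('f'): repeat (last at 3), move window start to 4
  Position 5 ('f'): window [4,5] length 2
  Position 6 ('h'): window [4,6] length 3
Longest substring with no repeats: "afe" with length 3

3


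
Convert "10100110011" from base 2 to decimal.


Input: "10100110011" in base 2
Positional expansion:
  Digit '1' (value 1) x 2^10 = 1024
  Digit '0' (value 0) x 2^9 = 0
  Digit '1' (value 1) x 2^8 = 256
  Digit '0' (value 0) x 2^7 = 0
  Digit '0' (value 0) x 2^6 = 0
  Digit '1' (value 1) x 2^5 = 32
  Digit '1' (value 1) x 2^4 = 16
  Digit '0' (value 0) x 2^3 = 0
  Digit '0' (value 0) x 2^2 = 0
  Digit '1' (value 1) x 2^1 = 2
  Digit '1' (value 1) x 2^0 = 1
Sum = 1331

1331


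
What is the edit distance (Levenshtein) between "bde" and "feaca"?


Computing edit distance: "bde" -> "feaca"
DP table:
           f    e    a    c    a
      0    1    2    3    4    5
  b   1    1    2    3    4    5
  d   2    2    2    3    4    5
  e   3    3    2    3    4    5
Edit distance = dp[3][5] = 5

5


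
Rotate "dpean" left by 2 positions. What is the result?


Input: "dpean", rotate left by 2
First 2 characters: "dp"
Remaining characters: "ean"
Concatenate remaining + first: "ean" + "dp" = "eandp"

eandp


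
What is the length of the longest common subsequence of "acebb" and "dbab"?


LCS of "acebb" and "dbab"
DP table:
           d    b    a    b
      0    0    0    0    0
  a   0    0    0    1    1
  c   0    0    0    1    1
  e   0    0    0    1    1
  b   0    0    1    1    2
  b   0    0    1    1    2
LCS length = dp[5][4] = 2

2


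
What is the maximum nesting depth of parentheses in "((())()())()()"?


Input: "((())()())()()"
Tracking depth:
  Position 0 '(': depth becomes 1
  Position 1 '(': depth becomes 2
  Position 2 '(': depth becomes 3
  Position 3 ')': depth becomes 2
  Position 4 ')': depth becomes 1
  Position 5 '(': depth becomes 2
  Position 6 ')': depth becomes 1
  Position 7 '(': depth becomes 2
  Position 8 ')': depth becomes 1
  Position 9 ')': depth becomes 0
  Position 10 '(': depth becomes 1
  Position 11 ')': depth becomes 0
  Position 12 '(': depth becomes 1
  Position 13 ')': depth becomes 0
Maximum depth reached: 3

3


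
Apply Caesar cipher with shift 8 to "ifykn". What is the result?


Caesar cipher: shift "ifykn" by 8
  'i' (pos 8) + 8 = pos 16 = 'q'
  'f' (pos 5) + 8 = pos 13 = 'n'
  'y' (pos 24) + 8 = pos 6 = 'g'
  'k' (pos 10) + 8 = pos 18 = 's'
  'n' (pos 13) + 8 = pos 21 = 'v'
Result: qngsv

qngsv


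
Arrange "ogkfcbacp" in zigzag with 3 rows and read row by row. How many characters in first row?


Zigzag "ogkfcbacp" into 3 rows:
Placing characters:
  'o' => row 0
  'g' => row 1
  'k' => row 2
  'f' => row 1
  'c' => row 0
  'b' => row 1
  'a' => row 2
  'c' => row 1
  'p' => row 0
Rows:
  Row 0: "ocp"
  Row 1: "gfbc"
  Row 2: "ka"
First row length: 3

3


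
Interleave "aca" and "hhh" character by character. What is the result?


Interleaving "aca" and "hhh":
  Position 0: 'a' from first, 'h' from second => "ah"
  Position 1: 'c' from first, 'h' from second => "ch"
  Position 2: 'a' from first, 'h' from second => "ah"
Result: ahchah

ahchah


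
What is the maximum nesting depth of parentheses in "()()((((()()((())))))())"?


Input: "()()((((()()((())))))())"
Tracking depth:
  Position 0 '(': depth becomes 1
  Position 1 ')': depth becomes 0
  Position 2 '(': depth becomes 1
  Position 3 ')': depth becomes 0
  Position 4 '(': depth becomes 1
  Position 5 '(': depth becomes 2
  Position 6 '(': depth becomes 3
  Position 7 '(': depth becomes 4
  Position 8 '(': depth becomes 5
  Position 9 ')': depth becomes 4
  Position 10 '(': depth becomes 5
  Position 11 ')': depth becomes 4
  Position 12 '(': depth becomes 5
  Position 13 '(': depth becomes 6
  Position 14 '(': depth becomes 7
  Position 15 ')': depth becomes 6
  Position 16 ')': depth becomes 5
  Position 17 ')': depth becomes 4
  Position 18 ')': depth becomes 3
  Position 19 ')': depth becomes 2
  Position 20 ')': depth becomes 1
  Position 21 '(': depth becomes 2
  Position 22 ')': depth becomes 1
  Position 23 ')': depth becomes 0
Maximum depth reached: 7

7


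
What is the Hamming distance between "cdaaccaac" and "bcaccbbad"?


Comparing "cdaaccaac" and "bcaccbbad" position by position:
  Position 0: 'c' vs 'b' => differ
  Position 1: 'd' vs 'c' => differ
  Position 2: 'a' vs 'a' => same
  Position 3: 'a' vs 'c' => differ
  Position 4: 'c' vs 'c' => same
  Position 5: 'c' vs 'b' => differ
  Position 6: 'a' vs 'b' => differ
  Position 7: 'a' vs 'a' => same
  Position 8: 'c' vs 'd' => differ
Total differences (Hamming distance): 6

6


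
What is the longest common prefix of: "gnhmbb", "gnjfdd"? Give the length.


Words: gnhmbb, gnjfdd
  Position 0: all 'g' => match
  Position 1: all 'n' => match
  Position 2: ('h', 'j') => mismatch, stop
LCP = "gn" (length 2)

2


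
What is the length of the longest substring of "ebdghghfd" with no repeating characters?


Input: "ebdghghfd"
Sliding window (track last position of each char):
  Position 0 ('e'): window [0,0] length 1 -- new best
  Position 1 ('b'): window [0,1] length 2 -- new best
  Position 2 ('d'): window [0,2] length 3 -- new best
  Position 3 ('g'): window [0,3] length 4 -- new best
  Position 4 ('h'): window [0,4] length 5 -- new best
  Position 5 ('g'): repeat (last at 3), move window start to 4
  Position 5 ('g'): window [4,5] length 2
  Position 6 ('h'): repeat (last at 4), move window start to 5
  Position 6 ('h'): window [5,6] length 2
  Position 7 ('f'): window [5,7] length 3
  Position 8 ('d'): window [5,8] length 4
Longest substring with no repeats: "ebdgh" with length 5

5


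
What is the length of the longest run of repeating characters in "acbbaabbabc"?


Input: "acbbaabbabc"
Scanning for longest run:
  Position 1 ('c'): new char, reset run to 1
  Position 2 ('b'): new char, reset run to 1
  Position 3 ('b'): continues run of 'b', length=2
  Position 4 ('a'): new char, reset run to 1
  Position 5 ('a'): continues run of 'a', length=2
  Position 6 ('b'): new char, reset run to 1
  Position 7 ('b'): continues run of 'b', length=2
  Position 8 ('a'): new char, reset run to 1
  Position 9 ('b'): new char, reset run to 1
  Position 10 ('c'): new char, reset run to 1
Longest run: 'b' with length 2

2


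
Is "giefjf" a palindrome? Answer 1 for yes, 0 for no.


Input: giefjf
Reversed: fjfeig
  Compare pos 0 ('g') with pos 5 ('f'): MISMATCH
  Compare pos 1 ('i') with pos 4 ('j'): MISMATCH
  Compare pos 2 ('e') with pos 3 ('f'): MISMATCH
Result: not a palindrome

0


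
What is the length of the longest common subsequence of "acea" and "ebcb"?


LCS of "acea" and "ebcb"
DP table:
           e    b    c    b
      0    0    0    0    0
  a   0    0    0    0    0
  c   0    0    0    1    1
  e   0    1    1    1    1
  a   0    1    1    1    1
LCS length = dp[4][4] = 1

1


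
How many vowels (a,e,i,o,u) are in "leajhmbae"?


Input: leajhmbae
Checking each character:
  'l' at position 0: consonant
  'e' at position 1: vowel (running total: 1)
  'a' at position 2: vowel (running total: 2)
  'j' at position 3: consonant
  'h' at position 4: consonant
  'm' at position 5: consonant
  'b' at position 6: consonant
  'a' at position 7: vowel (running total: 3)
  'e' at position 8: vowel (running total: 4)
Total vowels: 4

4


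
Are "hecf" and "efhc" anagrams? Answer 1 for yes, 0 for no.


Strings: "hecf", "efhc"
Sorted first:  cefh
Sorted second: cefh
Sorted forms match => anagrams

1


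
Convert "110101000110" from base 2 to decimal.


Input: "110101000110" in base 2
Positional expansion:
  Digit '1' (value 1) x 2^11 = 2048
  Digit '1' (value 1) x 2^10 = 1024
  Digit '0' (value 0) x 2^9 = 0
  Digit '1' (value 1) x 2^8 = 256
  Digit '0' (value 0) x 2^7 = 0
  Digit '1' (value 1) x 2^6 = 64
  Digit '0' (value 0) x 2^5 = 0
  Digit '0' (value 0) x 2^4 = 0
  Digit '0' (value 0) x 2^3 = 0
  Digit '1' (value 1) x 2^2 = 4
  Digit '1' (value 1) x 2^1 = 2
  Digit '0' (value 0) x 2^0 = 0
Sum = 3398

3398


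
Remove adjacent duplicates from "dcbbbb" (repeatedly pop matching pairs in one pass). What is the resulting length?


Input: dcbbbb
Stack-based adjacent duplicate removal:
  Read 'd': push. Stack: d
  Read 'c': push. Stack: dc
  Read 'b': push. Stack: dcb
  Read 'b': matches stack top 'b' => pop. Stack: dc
  Read 'b': push. Stack: dcb
  Read 'b': matches stack top 'b' => pop. Stack: dc
Final stack: "dc" (length 2)

2


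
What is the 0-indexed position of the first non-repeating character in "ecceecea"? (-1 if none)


Input: ecceecea
Character frequencies:
  'a': 1
  'c': 3
  'e': 4
Scanning left to right for freq == 1:
  Position 0 ('e'): freq=4, skip
  Position 1 ('c'): freq=3, skip
  Position 2 ('c'): freq=3, skip
  Position 3 ('e'): freq=4, skip
  Position 4 ('e'): freq=4, skip
  Position 5 ('c'): freq=3, skip
  Position 6 ('e'): freq=4, skip
  Position 7 ('a'): unique! => answer = 7

7


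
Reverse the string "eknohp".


Input: eknohp
Reading characters right to left:
  Position 5: 'p'
  Position 4: 'h'
  Position 3: 'o'
  Position 2: 'n'
  Position 1: 'k'
  Position 0: 'e'
Reversed: phonke

phonke


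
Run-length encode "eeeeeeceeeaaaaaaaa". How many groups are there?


Input: eeeeeeceeeaaaaaaaa
Scanning for consecutive runs:
  Group 1: 'e' x 6 (positions 0-5)
  Group 2: 'c' x 1 (positions 6-6)
  Group 3: 'e' x 3 (positions 7-9)
  Group 4: 'a' x 8 (positions 10-17)
Total groups: 4

4


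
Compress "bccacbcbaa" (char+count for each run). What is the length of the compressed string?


Input: bccacbcbaa
Runs:
  'b' x 1 => "b1"
  'c' x 2 => "c2"
  'a' x 1 => "a1"
  'c' x 1 => "c1"
  'b' x 1 => "b1"
  'c' x 1 => "c1"
  'b' x 1 => "b1"
  'a' x 2 => "a2"
Compressed: "b1c2a1c1b1c1b1a2"
Compressed length: 16

16


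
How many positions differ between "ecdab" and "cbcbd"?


Comparing "ecdab" and "cbcbd" position by position:
  Position 0: 'e' vs 'c' => DIFFER
  Position 1: 'c' vs 'b' => DIFFER
  Position 2: 'd' vs 'c' => DIFFER
  Position 3: 'a' vs 'b' => DIFFER
  Position 4: 'b' vs 'd' => DIFFER
Positions that differ: 5

5


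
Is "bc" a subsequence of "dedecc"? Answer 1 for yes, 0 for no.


Check if "bc" is a subsequence of "dedecc"
Greedy scan:
  Position 0 ('d'): no match needed
  Position 1 ('e'): no match needed
  Position 2 ('d'): no match needed
  Position 3 ('e'): no match needed
  Position 4 ('c'): no match needed
  Position 5 ('c'): no match needed
Only matched 0/2 characters => not a subsequence

0


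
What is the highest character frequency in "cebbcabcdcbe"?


Input: cebbcabcdcbe
Character counts:
  'a': 1
  'b': 4
  'c': 4
  'd': 1
  'e': 2
Maximum frequency: 4

4


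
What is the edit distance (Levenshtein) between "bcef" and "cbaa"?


Computing edit distance: "bcef" -> "cbaa"
DP table:
           c    b    a    a
      0    1    2    3    4
  b   1    1    1    2    3
  c   2    1    2    2    3
  e   3    2    2    3    3
  f   4    3    3    3    4
Edit distance = dp[4][4] = 4

4


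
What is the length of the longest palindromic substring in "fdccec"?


Input: "fdccec"
Checking substrings for palindromes:
  [3:6] "cec" (len 3) => palindrome
  [2:4] "cc" (len 2) => palindrome
Longest palindromic substring: "cec" with length 3

3


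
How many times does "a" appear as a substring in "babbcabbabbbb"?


Searching for "a" in "babbcabbabbbb"
Scanning each position:
  Position 0: "b" => no
  Position 1: "a" => MATCH
  Position 2: "b" => no
  Position 3: "b" => no
  Position 4: "c" => no
  Position 5: "a" => MATCH
  Position 6: "b" => no
  Position 7: "b" => no
  Position 8: "a" => MATCH
  Position 9: "b" => no
  Position 10: "b" => no
  Position 11: "b" => no
  Position 12: "b" => no
Total occurrences: 3

3


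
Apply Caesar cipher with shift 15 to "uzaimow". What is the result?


Caesar cipher: shift "uzaimow" by 15
  'u' (pos 20) + 15 = pos 9 = 'j'
  'z' (pos 25) + 15 = pos 14 = 'o'
  'a' (pos 0) + 15 = pos 15 = 'p'
  'i' (pos 8) + 15 = pos 23 = 'x'
  'm' (pos 12) + 15 = pos 1 = 'b'
  'o' (pos 14) + 15 = pos 3 = 'd'
  'w' (pos 22) + 15 = pos 11 = 'l'
Result: jopxbdl

jopxbdl


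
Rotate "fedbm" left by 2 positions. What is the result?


Input: "fedbm", rotate left by 2
First 2 characters: "fe"
Remaining characters: "dbm"
Concatenate remaining + first: "dbm" + "fe" = "dbmfe"

dbmfe
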